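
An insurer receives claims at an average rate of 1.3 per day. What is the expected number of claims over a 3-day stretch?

3.9

E[N] = λt = 1.3 × 3 = 3.9 (a 3-day stretch = 3 days).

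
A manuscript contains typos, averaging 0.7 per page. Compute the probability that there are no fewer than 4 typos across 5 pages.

0.4634

Over the interval, μ = 0.7 × 5 = 3.5 (5 pages).
P(N ≥ 4) = 1 − P(N ≤ 3) = 1 − Σ_{j=0}^{3} e^(−μ) μ^j/j! ≈ 0.4634.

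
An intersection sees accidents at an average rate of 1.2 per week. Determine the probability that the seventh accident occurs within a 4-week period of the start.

0.2092

Over the interval, μ = 1.2 × 4 = 4.8 (a 4-week period = 4 weeks).
The seventh arrival falls in the interval iff at least 7 events occur there: P(S_7 ≤ t) = P(N ≥ 7) = 1 − P(N ≤ 6) ≈ 0.2092.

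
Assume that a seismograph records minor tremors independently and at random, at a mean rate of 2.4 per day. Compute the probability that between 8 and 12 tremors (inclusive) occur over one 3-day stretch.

Over the interval, μ = 2.4 × 3 = 7.2 (a 3-day stretch = 3 days).
P(8 ≤ N ≤ 12) = Σ_{j=8}^{12} e^(−7.2) · 7.2^j/j! ≈ 0.3984.

0.3984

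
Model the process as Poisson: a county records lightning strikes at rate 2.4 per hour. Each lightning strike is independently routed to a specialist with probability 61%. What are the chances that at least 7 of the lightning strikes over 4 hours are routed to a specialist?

0.3706

Thinning: the lightning strikes that are routed to a specialist themselves form a Poisson process with rate 0.61 × 2.4 = 1.464 per hour.
Over the interval, μ = 1.464 × 4 = 5.856 (4 hours).
P(N ≥ 7) = 1 − P(N ≤ 6) ≈ 0.3706.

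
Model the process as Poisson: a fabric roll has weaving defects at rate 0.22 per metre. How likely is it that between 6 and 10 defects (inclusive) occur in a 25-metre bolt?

0.4458

Over the interval, μ = 0.22 × 25 = 5.5 (a 25-metre bolt = 25 metres).
P(6 ≤ N ≤ 10) = Σ_{j=6}^{10} e^(−5.5) · 5.5^j/j! ≈ 0.4458.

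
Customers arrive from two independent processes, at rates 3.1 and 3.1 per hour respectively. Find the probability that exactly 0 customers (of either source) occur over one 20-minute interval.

Independent Poisson processes superpose: combined rate λ = 3.1 + 3.1 = 6.2 per hour.
Over the interval, μ = 6.2 × 1/3 ≈ 2.06667 (a 20-minute interval = 1/3 hours).
P(N = 0) = e^(−2.06667) · 2.06667^0/0! ≈ 0.1266.

0.1266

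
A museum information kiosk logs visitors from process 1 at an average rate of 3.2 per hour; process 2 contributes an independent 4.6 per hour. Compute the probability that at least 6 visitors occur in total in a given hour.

Independent Poisson processes superpose: combined rate λ = 3.2 + 4.6 = 7.8 per hour.
So μ = 7.8.
P(N ≥ 6) = 1 − P(N ≤ 5) ≈ 0.7897.

0.7897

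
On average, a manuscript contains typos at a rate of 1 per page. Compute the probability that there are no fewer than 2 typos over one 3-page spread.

0.8009

Over the interval, μ = 1 × 3 = 3 (a 3-page spread = 3 pages).
P(N ≥ 2) = 1 − P(N ≤ 1) = 1 − Σ_{j=0}^{1} e^(−μ) μ^j/j! ≈ 0.8009.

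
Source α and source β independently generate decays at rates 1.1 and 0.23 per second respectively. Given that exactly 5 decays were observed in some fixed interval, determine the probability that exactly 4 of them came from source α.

Given the total, each event is independently from source α with probability p = λ_α/(λ_α+λ_β) = 1.1/1.33 ≈ 0.8271.
So K ~ Binomial(5, 1.1/1.33): P(K = 4) = C(5,4) · (1.1/1.33)^4 · (0.23/1.33)^1 ≈ 0.4046.

0.4046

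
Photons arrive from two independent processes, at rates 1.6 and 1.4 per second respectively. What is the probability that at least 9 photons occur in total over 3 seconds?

Independent Poisson processes superpose: combined rate λ = 1.6 + 1.4 = 3 per second.
Over the interval, μ = 3 × 3 = 9 (3 seconds).
P(N ≥ 9) = 1 − P(N ≤ 8) ≈ 0.5443.

0.5443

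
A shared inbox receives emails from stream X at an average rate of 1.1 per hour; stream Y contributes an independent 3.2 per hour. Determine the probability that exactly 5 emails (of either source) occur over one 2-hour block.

0.0722

Independent Poisson processes superpose: combined rate λ = 1.1 + 3.2 = 4.3 per hour.
Over the interval, μ = 4.3 × 2 = 8.6 (a 2-hour block = 2 hours).
P(N = 5) = e^(−8.6) · 8.6^5/5! ≈ 0.0722.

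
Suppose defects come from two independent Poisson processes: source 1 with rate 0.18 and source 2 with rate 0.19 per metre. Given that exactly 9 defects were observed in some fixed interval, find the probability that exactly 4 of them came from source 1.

Given the total, each event is independently from source 1 with probability p = λ_1/(λ_1+λ_2) = 0.18/0.37 ≈ 0.4865.
So K ~ Binomial(9, 0.18/0.37): P(K = 4) = C(9,4) · (0.18/0.37)^4 · (0.19/0.37)^5 ≈ 0.2520.

0.2520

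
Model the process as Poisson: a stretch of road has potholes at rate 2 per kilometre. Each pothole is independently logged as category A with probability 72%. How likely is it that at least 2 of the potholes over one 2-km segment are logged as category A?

0.7822

Thinning: the potholes that are logged as category A themselves form a Poisson process with rate 0.72 × 2 = 1.44 per kilometre.
Over the interval, μ = 1.44 × 2 = 2.88 (a 2-km segment = 2 kilometres).
P(N ≥ 2) = 1 − P(N ≤ 1) ≈ 0.7822.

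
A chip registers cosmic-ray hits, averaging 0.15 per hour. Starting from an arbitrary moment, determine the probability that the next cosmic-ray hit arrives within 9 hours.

Inter-arrival times are exponential with rate λ = 0.15 per hour.
P(T ≤ 9) = 1 − e^(−λt) = 1 − e^(−0.15 × 9) = 1 − e^(−1.35) ≈ 0.7408.

0.7408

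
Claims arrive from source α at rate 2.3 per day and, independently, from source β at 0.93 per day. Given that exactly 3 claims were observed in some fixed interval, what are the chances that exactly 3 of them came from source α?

0.3611

Given the total, each event is independently from source α with probability p = λ_α/(λ_α+λ_β) = 2.3/3.23 ≈ 0.7121.
So K ~ Binomial(3, 2.3/3.23): P(K = 3) = C(3,3) · (2.3/3.23)^3 · (0.93/3.23)^0 ≈ 0.3611.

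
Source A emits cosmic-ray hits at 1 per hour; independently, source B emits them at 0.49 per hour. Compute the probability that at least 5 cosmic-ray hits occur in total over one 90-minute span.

0.0763

Independent Poisson processes superpose: combined rate λ = 1 + 0.49 = 1.49 per hour.
Over the interval, μ = 1.49 × 1.5 = 2.235 (a 90-minute span = 1.5 hours).
P(N ≥ 5) = 1 − P(N ≤ 4) ≈ 0.0763.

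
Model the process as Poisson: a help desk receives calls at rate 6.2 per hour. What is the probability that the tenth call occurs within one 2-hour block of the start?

Over the interval, μ = 6.2 × 2 = 12.4 (a 2-hour block = 2 hours).
The tenth arrival falls in the interval iff at least 10 events occur there: P(S_10 ≤ t) = P(N ≥ 10) = 1 − P(N ≤ 9) ≈ 0.7908.

0.7908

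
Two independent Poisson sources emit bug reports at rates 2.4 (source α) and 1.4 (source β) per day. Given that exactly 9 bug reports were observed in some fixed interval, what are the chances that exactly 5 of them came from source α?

0.2333

Given the total, each event is independently from source α with probability p = λ_α/(λ_α+λ_β) = 2.4/3.8 ≈ 0.6316.
So K ~ Binomial(9, 2.4/3.8): P(K = 5) = C(9,5) · (2.4/3.8)^5 · (1.4/3.8)^4 ≈ 0.2333.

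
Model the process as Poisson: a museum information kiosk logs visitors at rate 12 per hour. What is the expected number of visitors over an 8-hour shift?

96

E[N] = λt = 12 × 8 = 96 (an 8-hour shift = 8 hours).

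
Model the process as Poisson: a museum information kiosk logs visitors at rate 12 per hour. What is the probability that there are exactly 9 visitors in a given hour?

0.0874

With mean μ = 12 per hour,
P(N = 9) = e^(−μ) μ^9/9! = e^(−12) · 12^9/362880 ≈ 0.0874.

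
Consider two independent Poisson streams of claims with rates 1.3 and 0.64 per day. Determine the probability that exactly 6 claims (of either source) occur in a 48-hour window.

0.0979

Independent Poisson processes superpose: combined rate λ = 1.3 + 0.64 = 1.94 per day.
Over the interval, μ = 1.94 × 2 = 3.88 (a 48-hour window = 2 days).
P(N = 6) = e^(−3.88) · 3.88^6/6! ≈ 0.0979.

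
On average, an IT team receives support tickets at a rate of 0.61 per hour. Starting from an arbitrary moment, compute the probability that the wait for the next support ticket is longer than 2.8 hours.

The wait for the next event is exponential with rate λ = 0.61 per hour.
P(T > 2.8) = e^(−λt) = e^(−0.61 × 2.8) = e^(−1.708) ≈ 0.1812.

0.1812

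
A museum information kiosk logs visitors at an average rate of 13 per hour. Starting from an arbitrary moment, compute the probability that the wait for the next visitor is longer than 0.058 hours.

The wait for the next event is exponential with rate λ = 13 per hour.
P(T > 0.058) = e^(−λt) = e^(−13 × 0.058) = e^(−0.754) ≈ 0.4705.

0.4705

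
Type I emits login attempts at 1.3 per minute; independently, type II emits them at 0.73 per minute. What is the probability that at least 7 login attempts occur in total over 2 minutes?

0.1170

Independent Poisson processes superpose: combined rate λ = 1.3 + 0.73 = 2.03 per minute.
Over the interval, μ = 2.03 × 2 = 4.06 (2 minutes).
P(N ≥ 7) = 1 − P(N ≤ 6) ≈ 0.1170.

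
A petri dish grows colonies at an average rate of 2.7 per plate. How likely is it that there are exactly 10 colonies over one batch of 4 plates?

0.1214

Over the interval, μ = 2.7 × 4 = 10.8 (a batch of 4 plates = 4 plates).
P(N = 10) = e^(−μ) μ^10/10! = e^(−10.8) · 10.8^10/3628800 ≈ 0.1214.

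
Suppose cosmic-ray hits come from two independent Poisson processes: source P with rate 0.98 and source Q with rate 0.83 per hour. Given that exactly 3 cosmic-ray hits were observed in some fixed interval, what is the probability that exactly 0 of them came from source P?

0.0964

Given the total, each event is independently from source P with probability p = λ_P/(λ_P+λ_Q) = 0.98/1.81 ≈ 0.5414.
So K ~ Binomial(3, 0.98/1.81): P(K = 0) = C(3,0) · (0.98/1.81)^0 · (0.83/1.81)^3 ≈ 0.0964.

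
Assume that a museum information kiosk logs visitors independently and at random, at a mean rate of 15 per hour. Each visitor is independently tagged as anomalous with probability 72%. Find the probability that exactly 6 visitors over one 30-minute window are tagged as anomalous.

0.1555

Thinning: the visitors that are tagged as anomalous themselves form a Poisson process with rate 0.72 × 15 = 10.8 per hour.
Over the interval, μ = 10.8 × 0.5 = 5.4 (a 30-minute window = 0.5 hours).
P(N = 6) = e^(−5.4) · 5.4^6/6! ≈ 0.1555.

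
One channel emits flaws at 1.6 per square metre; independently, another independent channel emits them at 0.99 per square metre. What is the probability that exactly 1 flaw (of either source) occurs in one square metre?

0.1943

Independent Poisson processes superpose: combined rate λ = 1.6 + 0.99 = 2.59 per square metre.
So μ = 2.59.
P(N = 1) = e^(−2.59) · 2.59^1/1! ≈ 0.1943.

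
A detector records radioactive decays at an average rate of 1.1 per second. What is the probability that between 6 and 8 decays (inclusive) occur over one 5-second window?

0.3654

Over the interval, μ = 1.1 × 5 = 5.5 (a 5-second window = 5 seconds).
P(6 ≤ N ≤ 8) = Σ_{j=6}^{8} e^(−5.5) · 5.5^j/j! ≈ 0.3654.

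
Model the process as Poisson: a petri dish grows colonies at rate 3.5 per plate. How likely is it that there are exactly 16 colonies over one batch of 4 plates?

0.0866

Over the interval, μ = 3.5 × 4 = 14 (a batch of 4 plates = 4 plates).
P(N = 16) = e^(−μ) μ^16/16! = e^(−14) · 14^16/20922789888000 ≈ 0.0866.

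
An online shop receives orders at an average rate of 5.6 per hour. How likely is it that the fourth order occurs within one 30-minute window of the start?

0.3081

Over the interval, μ = 5.6 × 0.5 = 2.8 (a 30-minute window = 0.5 hours).
The fourth arrival falls in the interval iff at least 4 events occur there: P(S_4 ≤ t) = P(N ≥ 4) = 1 − P(N ≤ 3) ≈ 0.3081.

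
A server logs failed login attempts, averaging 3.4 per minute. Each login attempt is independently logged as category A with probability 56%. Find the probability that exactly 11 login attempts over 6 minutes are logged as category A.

0.1184

Thinning: the login attempts that are logged as category A themselves form a Poisson process with rate 0.56 × 3.4 = 1.904 per minute.
Over the interval, μ = 1.904 × 6 = 11.424 (6 minutes).
P(N = 11) = e^(−11.424) · 11.424^11/11! ≈ 0.1184.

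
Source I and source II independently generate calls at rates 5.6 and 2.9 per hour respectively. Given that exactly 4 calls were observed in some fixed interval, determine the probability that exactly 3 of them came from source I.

Given the total, each event is independently from source I with probability p = λ_I/(λ_I+λ_II) = 5.6/8.5 ≈ 0.6588.
So K ~ Binomial(4, 5.6/8.5): P(K = 3) = C(4,3) · (5.6/8.5)^3 · (2.9/8.5)^1 ≈ 0.3903.

0.3903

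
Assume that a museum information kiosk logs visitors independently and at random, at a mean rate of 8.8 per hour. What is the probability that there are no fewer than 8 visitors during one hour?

0.6522

With mean μ = 8.8 per hour,
P(N ≥ 8) = 1 − P(N ≤ 7) = 1 − Σ_{j=0}^{7} e^(−μ) μ^j/j! ≈ 0.6522.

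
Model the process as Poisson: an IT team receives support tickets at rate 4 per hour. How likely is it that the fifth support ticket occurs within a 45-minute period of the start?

0.1847

Over the interval, μ = 4 × 0.75 = 3 (a 45-minute period = 0.75 hours).
The fifth arrival falls in the interval iff at least 5 events occur there: P(S_5 ≤ t) = P(N ≥ 5) = 1 − P(N ≤ 4) ≈ 0.1847.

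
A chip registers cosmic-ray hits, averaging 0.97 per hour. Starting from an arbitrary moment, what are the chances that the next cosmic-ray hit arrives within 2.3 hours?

0.8926

Inter-arrival times are exponential with rate λ = 0.97 per hour.
P(T ≤ 2.3) = 1 − e^(−λt) = 1 − e^(−0.97 × 2.3) = 1 − e^(−2.231) ≈ 0.8926.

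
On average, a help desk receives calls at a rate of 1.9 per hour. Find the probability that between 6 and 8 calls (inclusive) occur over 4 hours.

Over the interval, μ = 1.9 × 4 = 7.6 (4 hours).
P(6 ≤ N ≤ 8) = Σ_{j=6}^{8} e^(−7.6) · 7.6^j/j! ≈ 0.4175.

0.4175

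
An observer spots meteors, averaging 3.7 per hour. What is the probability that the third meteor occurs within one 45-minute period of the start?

0.5246

Over the interval, μ = 3.7 × 0.75 = 2.775 (a 45-minute period = 0.75 hours).
The third arrival falls in the interval iff at least 3 events occur there: P(S_3 ≤ t) = P(N ≥ 3) = 1 − P(N ≤ 2) ≈ 0.5246.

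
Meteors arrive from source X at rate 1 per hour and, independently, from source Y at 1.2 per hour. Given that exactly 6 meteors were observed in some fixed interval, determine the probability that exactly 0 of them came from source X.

Given the total, each event is independently from source X with probability p = λ_X/(λ_X+λ_Y) = 1/2.2 ≈ 0.4545.
So K ~ Binomial(6, 1/2.2): P(K = 0) = C(6,0) · (1/2.2)^0 · (1.2/2.2)^6 ≈ 0.0263.

0.0263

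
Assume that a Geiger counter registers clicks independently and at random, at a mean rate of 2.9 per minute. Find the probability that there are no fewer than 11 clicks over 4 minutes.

Over the interval, μ = 2.9 × 4 = 11.6 (4 minutes).
P(N ≥ 11) = 1 − P(N ≤ 10) = 1 − Σ_{j=0}^{10} e^(−μ) μ^j/j! ≈ 0.6095.

0.6095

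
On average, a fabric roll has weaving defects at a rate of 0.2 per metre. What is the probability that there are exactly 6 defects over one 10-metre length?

Over the interval, μ = 0.2 × 10 = 2 (a 10-metre length = 10 metres).
P(N = 6) = e^(−μ) μ^6/6! = e^(−2) · 2^6/720 ≈ 0.0120.

0.0120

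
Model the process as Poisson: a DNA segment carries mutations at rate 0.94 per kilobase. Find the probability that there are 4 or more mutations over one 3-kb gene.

Over the interval, μ = 0.94 × 3 = 2.82 (a 3-kb gene = 3 kilobases).
P(N ≥ 4) = 1 − P(N ≤ 3) = 1 − Σ_{j=0}^{3} e^(−μ) μ^j/j! ≈ 0.3125.

0.3125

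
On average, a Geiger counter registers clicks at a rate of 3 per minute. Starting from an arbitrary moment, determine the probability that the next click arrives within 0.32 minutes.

Inter-arrival times are exponential with rate λ = 3 per minute.
P(T ≤ 0.32) = 1 − e^(−λt) = 1 − e^(−3 × 0.32) = 1 − e^(−0.96) ≈ 0.6171.

0.6171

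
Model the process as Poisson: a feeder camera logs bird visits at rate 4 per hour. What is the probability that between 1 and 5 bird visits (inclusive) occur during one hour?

With mean μ = 4 per hour,
P(1 ≤ N ≤ 5) = Σ_{j=1}^{5} e^(−4) · 4^j/j! ≈ 0.7668.

0.7668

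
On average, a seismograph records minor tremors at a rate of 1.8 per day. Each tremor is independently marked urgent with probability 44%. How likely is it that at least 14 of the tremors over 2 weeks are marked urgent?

Thinning: the tremors that are marked urgent themselves form a Poisson process with rate 0.44 × 1.8 = 0.792 per day.
Over the interval, μ = 0.792 × 14 = 11.088 (2 weeks = 14 days).
P(N ≥ 14) = 1 − P(N ≤ 13) ≈ 0.2269.

0.2269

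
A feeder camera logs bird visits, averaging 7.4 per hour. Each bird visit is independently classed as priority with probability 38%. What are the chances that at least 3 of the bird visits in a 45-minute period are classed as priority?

Thinning: the bird visits that are classed as priority themselves form a Poisson process with rate 0.38 × 7.4 = 2.812 per hour.
Over the interval, μ = 2.812 × 0.75 = 2.109 (a 45-minute period = 0.75 hours).
P(N ≥ 3) = 1 − P(N ≤ 2) ≈ 0.3528.

0.3528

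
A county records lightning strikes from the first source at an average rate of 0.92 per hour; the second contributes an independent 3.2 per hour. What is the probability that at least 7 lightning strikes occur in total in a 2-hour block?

0.7151

Independent Poisson processes superpose: combined rate λ = 0.92 + 3.2 = 4.12 per hour.
Over the interval, μ = 4.12 × 2 = 8.24 (a 2-hour block = 2 hours).
P(N ≥ 7) = 1 − P(N ≤ 6) ≈ 0.7151.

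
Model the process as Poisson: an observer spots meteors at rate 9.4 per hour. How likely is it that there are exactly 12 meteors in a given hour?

With mean μ = 9.4 per hour,
P(N = 12) = e^(−μ) μ^12/12! = e^(−9.4) · 9.4^12/479001600 ≈ 0.0822.

0.0822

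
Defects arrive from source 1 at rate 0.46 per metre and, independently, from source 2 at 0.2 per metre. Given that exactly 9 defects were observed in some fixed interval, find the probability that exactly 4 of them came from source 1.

Given the total, each event is independently from source 1 with probability p = λ_1/(λ_1+λ_2) = 0.46/0.66 ≈ 0.6970.
So K ~ Binomial(9, 0.46/0.66): P(K = 4) = C(9,4) · (0.46/0.66)^4 · (0.2/0.66)^5 ≈ 0.0760.

0.0760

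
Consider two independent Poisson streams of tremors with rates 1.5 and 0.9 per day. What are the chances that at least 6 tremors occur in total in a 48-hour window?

0.3490

Independent Poisson processes superpose: combined rate λ = 1.5 + 0.9 = 2.4 per day.
Over the interval, μ = 2.4 × 2 = 4.8 (a 48-hour window = 2 days).
P(N ≥ 6) = 1 − P(N ≤ 5) ≈ 0.3490.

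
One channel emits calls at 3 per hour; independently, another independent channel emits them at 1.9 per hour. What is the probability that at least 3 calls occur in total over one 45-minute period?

Independent Poisson processes superpose: combined rate λ = 3 + 1.9 = 4.9 per hour.
Over the interval, μ = 4.9 × 0.75 = 3.675 (a 45-minute period = 0.75 hours).
P(N ≥ 3) = 1 − P(N ≤ 2) ≈ 0.7103.

0.7103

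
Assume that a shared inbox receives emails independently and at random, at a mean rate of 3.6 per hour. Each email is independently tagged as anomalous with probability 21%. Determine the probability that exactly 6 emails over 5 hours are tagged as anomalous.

0.0925

Thinning: the emails that are tagged as anomalous themselves form a Poisson process with rate 0.21 × 3.6 = 0.756 per hour.
Over the interval, μ = 0.756 × 5 = 3.78 (5 hours).
P(N = 6) = e^(−3.78) · 3.78^6/6! ≈ 0.0925.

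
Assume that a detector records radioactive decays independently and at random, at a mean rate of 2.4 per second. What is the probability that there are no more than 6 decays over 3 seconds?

0.4204

Over the interval, μ = 2.4 × 3 = 7.2 (3 seconds).
P(N ≤ 6) = Σ_{j=0}^{6} e^(−μ) μ^j/j! ≈ 0.4204.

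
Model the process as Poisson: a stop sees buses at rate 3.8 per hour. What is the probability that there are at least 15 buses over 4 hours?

Over the interval, μ = 3.8 × 4 = 15.2 (4 hours).
P(N ≥ 15) = 1 − P(N ≤ 14) = 1 − Σ_{j=0}^{14} e^(−μ) μ^j/j! ≈ 0.5547.

0.5547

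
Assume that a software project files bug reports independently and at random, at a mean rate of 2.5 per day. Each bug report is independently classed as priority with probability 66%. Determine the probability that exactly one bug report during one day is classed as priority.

Thinning: the bug reports that are classed as priority themselves form a Poisson process with rate 0.66 × 2.5 = 1.65 per day.
So μ = 1.65.
P(N = 1) = e^(−1.65) · 1.65^1/1! ≈ 0.3169.

0.3169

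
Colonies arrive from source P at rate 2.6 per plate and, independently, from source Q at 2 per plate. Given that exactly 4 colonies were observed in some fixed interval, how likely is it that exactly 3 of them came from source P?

0.3140

Given the total, each event is independently from source P with probability p = λ_P/(λ_P+λ_Q) = 2.6/4.6 ≈ 0.5652.
So K ~ Binomial(4, 2.6/4.6): P(K = 3) = C(4,3) · (2.6/4.6)^3 · (2/4.6)^1 ≈ 0.3140.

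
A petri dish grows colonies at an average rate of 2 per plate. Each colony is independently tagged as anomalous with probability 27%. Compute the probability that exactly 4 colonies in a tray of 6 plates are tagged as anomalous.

0.1798

Thinning: the colonies that are tagged as anomalous themselves form a Poisson process with rate 0.27 × 2 = 0.54 per plate.
Over the interval, μ = 0.54 × 6 = 3.24 (a tray of 6 plates = 6 plates).
P(N = 4) = e^(−3.24) · 3.24^4/4! ≈ 0.1798.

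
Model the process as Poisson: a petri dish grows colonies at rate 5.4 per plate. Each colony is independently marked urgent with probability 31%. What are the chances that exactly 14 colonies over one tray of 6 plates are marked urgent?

0.0530

Thinning: the colonies that are marked urgent themselves form a Poisson process with rate 0.31 × 5.4 = 1.674 per plate.
Over the interval, μ = 1.674 × 6 = 10.044 (a tray of 6 plates = 6 plates).
P(N = 14) = e^(−10.044) · 10.044^14/14! ≈ 0.0530.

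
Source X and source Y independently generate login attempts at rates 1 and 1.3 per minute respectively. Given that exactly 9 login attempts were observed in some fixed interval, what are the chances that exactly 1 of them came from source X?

Given the total, each event is independently from source X with probability p = λ_X/(λ_X+λ_Y) = 1/2.3 ≈ 0.4348.
So K ~ Binomial(9, 1/2.3): P(K = 1) = C(9,1) · (1/2.3)^1 · (1.3/2.3)^8 ≈ 0.0408.

0.0408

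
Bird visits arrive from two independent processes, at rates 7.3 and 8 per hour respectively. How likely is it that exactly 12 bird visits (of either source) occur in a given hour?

Independent Poisson processes superpose: combined rate λ = 7.3 + 8 = 15.3 per hour.
So μ = 15.3.
P(N = 12) = e^(−15.3) · 15.3^12/12! ≈ 0.0778.

0.0778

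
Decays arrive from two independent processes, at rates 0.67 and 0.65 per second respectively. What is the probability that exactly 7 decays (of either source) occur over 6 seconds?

Independent Poisson processes superpose: combined rate λ = 0.67 + 0.65 = 1.32 per second.
Over the interval, μ = 1.32 × 6 = 7.92 (6 seconds).
P(N = 7) = e^(−7.92) · 7.92^7/7! ≈ 0.1409.

0.1409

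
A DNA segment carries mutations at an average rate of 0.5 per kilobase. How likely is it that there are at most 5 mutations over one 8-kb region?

Over the interval, μ = 0.5 × 8 = 4 (an 8-kb region = 8 kilobases).
P(N ≤ 5) = Σ_{j=0}^{5} e^(−μ) μ^j/j! ≈ 0.7851.

0.7851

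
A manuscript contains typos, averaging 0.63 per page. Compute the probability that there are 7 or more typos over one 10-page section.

Over the interval, μ = 0.63 × 10 = 6.3 (a 10-page section = 10 pages).
P(N ≥ 7) = 1 − P(N ≤ 6) = 1 − Σ_{j=0}^{6} e^(−μ) μ^j/j! ≈ 0.4418.

0.4418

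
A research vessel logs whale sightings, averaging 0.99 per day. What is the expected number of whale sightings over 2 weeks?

E[N] = λt = 0.99 × 14 = 13.86 (2 weeks = 14 days).

13.86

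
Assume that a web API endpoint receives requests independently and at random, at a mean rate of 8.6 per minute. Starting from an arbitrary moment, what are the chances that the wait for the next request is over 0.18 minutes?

The wait for the next event is exponential with rate λ = 8.6 per minute.
P(T > 0.18) = e^(−λt) = e^(−8.6 × 0.18) = e^(−1.548) ≈ 0.2127.

0.2127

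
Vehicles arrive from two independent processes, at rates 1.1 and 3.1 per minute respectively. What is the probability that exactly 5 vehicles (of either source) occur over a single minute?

0.1633

Independent Poisson processes superpose: combined rate λ = 1.1 + 3.1 = 4.2 per minute.
So μ = 4.2.
P(N = 5) = e^(−4.2) · 4.2^5/5! ≈ 0.1633.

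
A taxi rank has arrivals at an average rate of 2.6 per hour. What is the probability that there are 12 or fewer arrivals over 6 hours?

0.2209

Over the interval, μ = 2.6 × 6 = 15.6 (6 hours).
P(N ≤ 12) = Σ_{j=0}^{12} e^(−μ) μ^j/j! ≈ 0.2209.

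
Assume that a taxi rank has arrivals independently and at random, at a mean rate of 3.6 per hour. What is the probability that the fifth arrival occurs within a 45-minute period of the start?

Over the interval, μ = 3.6 × 0.75 = 2.7 (a 45-minute period = 0.75 hours).
The fifth arrival falls in the interval iff at least 5 events occur there: P(S_5 ≤ t) = P(N ≥ 5) = 1 − P(N ≤ 4) ≈ 0.1371.

0.1371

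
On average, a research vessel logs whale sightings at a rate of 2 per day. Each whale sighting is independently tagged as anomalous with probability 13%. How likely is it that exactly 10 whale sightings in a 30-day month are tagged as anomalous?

0.0941

Thinning: the whale sightings that are tagged as anomalous themselves form a Poisson process with rate 0.13 × 2 = 0.26 per day.
Over the interval, μ = 0.26 × 30 = 7.8 (a 30-day month = 30 days).
P(N = 10) = e^(−7.8) · 7.8^10/10! ≈ 0.0941.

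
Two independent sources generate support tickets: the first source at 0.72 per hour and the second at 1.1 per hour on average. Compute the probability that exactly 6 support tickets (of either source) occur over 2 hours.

Independent Poisson processes superpose: combined rate λ = 0.72 + 1.1 = 1.82 per hour.
Over the interval, μ = 1.82 × 2 = 3.64 (2 hours).
P(N = 6) = e^(−3.64) · 3.64^6/6! ≈ 0.0848.

0.0848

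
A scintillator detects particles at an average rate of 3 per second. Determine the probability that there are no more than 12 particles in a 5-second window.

Over the interval, μ = 3 × 5 = 15 (a 5-second window = 5 seconds).
P(N ≤ 12) = Σ_{j=0}^{12} e^(−μ) μ^j/j! ≈ 0.2676.

0.2676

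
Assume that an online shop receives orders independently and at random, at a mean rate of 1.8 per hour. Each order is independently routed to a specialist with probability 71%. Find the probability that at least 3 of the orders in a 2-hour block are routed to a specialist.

0.4705

Thinning: the orders that are routed to a specialist themselves form a Poisson process with rate 0.71 × 1.8 = 1.278 per hour.
Over the interval, μ = 1.278 × 2 = 2.556 (a 2-hour block = 2 hours).
P(N ≥ 3) = 1 − P(N ≤ 2) ≈ 0.4705.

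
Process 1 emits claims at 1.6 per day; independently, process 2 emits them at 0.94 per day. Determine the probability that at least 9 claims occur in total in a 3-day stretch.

0.3546

Independent Poisson processes superpose: combined rate λ = 1.6 + 0.94 = 2.54 per day.
Over the interval, μ = 2.54 × 3 = 7.62 (a 3-day stretch = 3 days).
P(N ≥ 9) = 1 − P(N ≤ 8) ≈ 0.3546.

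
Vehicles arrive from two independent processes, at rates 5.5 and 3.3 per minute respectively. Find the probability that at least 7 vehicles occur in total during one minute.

Independent Poisson processes superpose: combined rate λ = 5.5 + 3.3 = 8.8 per minute.
So μ = 8.8.
P(N ≥ 7) = 1 − P(N ≤ 6) ≈ 0.7744.

0.7744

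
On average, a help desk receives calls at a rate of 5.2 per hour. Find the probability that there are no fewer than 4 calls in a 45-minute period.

Over the interval, μ = 5.2 × 0.75 = 3.9 (a 45-minute period = 0.75 hours).
P(N ≥ 4) = 1 − P(N ≤ 3) = 1 − Σ_{j=0}^{3} e^(−μ) μ^j/j! ≈ 0.5468.

0.5468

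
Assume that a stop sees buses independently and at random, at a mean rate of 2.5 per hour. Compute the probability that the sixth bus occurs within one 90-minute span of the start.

0.1771

Over the interval, μ = 2.5 × 1.5 = 3.75 (a 90-minute span = 1.5 hours).
The sixth arrival falls in the interval iff at least 6 events occur there: P(S_6 ≤ t) = P(N ≥ 6) = 1 − P(N ≤ 5) ≈ 0.1771.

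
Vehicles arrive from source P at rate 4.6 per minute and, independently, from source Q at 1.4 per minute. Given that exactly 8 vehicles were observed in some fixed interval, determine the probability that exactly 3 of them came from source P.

Given the total, each event is independently from source P with probability p = λ_P/(λ_P+λ_Q) = 4.6/6 ≈ 0.7667.
So K ~ Binomial(8, 4.6/6): P(K = 3) = C(8,3) · (4.6/6)^3 · (1.4/6)^5 ≈ 0.0175.

0.0175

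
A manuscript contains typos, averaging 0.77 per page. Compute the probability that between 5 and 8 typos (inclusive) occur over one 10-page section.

0.5162

Over the interval, μ = 0.77 × 10 = 7.7 (a 10-page section = 10 pages).
P(5 ≤ N ≤ 8) = Σ_{j=5}^{8} e^(−7.7) · 7.7^j/j! ≈ 0.5162.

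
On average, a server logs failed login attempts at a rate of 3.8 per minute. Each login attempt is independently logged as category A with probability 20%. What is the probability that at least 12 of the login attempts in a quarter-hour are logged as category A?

0.4684

Thinning: the login attempts that are logged as category A themselves form a Poisson process with rate 0.2 × 3.8 = 0.76 per minute.
Over the interval, μ = 0.76 × 15 = 11.4 (a quarter-hour = 15 minutes).
P(N ≥ 12) = 1 − P(N ≤ 11) ≈ 0.4684.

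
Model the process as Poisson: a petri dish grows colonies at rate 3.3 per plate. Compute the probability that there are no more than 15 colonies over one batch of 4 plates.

0.7456

Over the interval, μ = 3.3 × 4 = 13.2 (a batch of 4 plates = 4 plates).
P(N ≤ 15) = Σ_{j=0}^{15} e^(−μ) μ^j/j! ≈ 0.7456.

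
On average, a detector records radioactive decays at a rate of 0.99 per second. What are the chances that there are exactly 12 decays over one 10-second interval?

0.0928

Over the interval, μ = 0.99 × 10 = 9.9 (a 10-second interval = 10 seconds).
P(N = 12) = e^(−μ) μ^12/12! = e^(−9.9) · 9.9^12/479001600 ≈ 0.0928.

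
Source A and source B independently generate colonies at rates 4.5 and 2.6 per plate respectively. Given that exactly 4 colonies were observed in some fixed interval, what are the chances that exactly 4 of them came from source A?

0.1614

Given the total, each event is independently from source A with probability p = λ_A/(λ_A+λ_B) = 4.5/7.1 ≈ 0.6338.
So K ~ Binomial(4, 4.5/7.1): P(K = 4) = C(4,4) · (4.5/7.1)^4 · (2.6/7.1)^0 ≈ 0.1614.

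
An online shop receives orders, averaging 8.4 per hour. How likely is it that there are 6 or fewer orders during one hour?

0.2670

With mean μ = 8.4 per hour,
P(N ≤ 6) = Σ_{j=0}^{6} e^(−μ) μ^j/j! ≈ 0.2670.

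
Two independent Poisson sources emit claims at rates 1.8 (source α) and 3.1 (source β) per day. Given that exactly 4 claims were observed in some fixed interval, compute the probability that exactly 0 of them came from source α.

Given the total, each event is independently from source α with probability p = λ_α/(λ_α+λ_β) = 1.8/4.9 ≈ 0.3673.
So K ~ Binomial(4, 1.8/4.9): P(K = 0) = C(4,0) · (1.8/4.9)^0 · (3.1/4.9)^4 ≈ 0.1602.

0.1602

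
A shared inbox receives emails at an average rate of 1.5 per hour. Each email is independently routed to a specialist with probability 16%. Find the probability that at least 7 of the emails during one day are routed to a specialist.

0.3552

Thinning: the emails that are routed to a specialist themselves form a Poisson process with rate 0.16 × 1.5 = 0.24 per hour.
Over the interval, μ = 0.24 × 24 = 5.76 (a day = 24 hours).
P(N ≥ 7) = 1 − P(N ≤ 6) ≈ 0.3552.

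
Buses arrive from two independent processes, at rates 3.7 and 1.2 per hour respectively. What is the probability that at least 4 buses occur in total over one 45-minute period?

Independent Poisson processes superpose: combined rate λ = 3.7 + 1.2 = 4.9 per hour.
Over the interval, μ = 4.9 × 0.75 = 3.675 (a 45-minute period = 0.75 hours).
P(N ≥ 4) = 1 − P(N ≤ 3) ≈ 0.5006.

0.5006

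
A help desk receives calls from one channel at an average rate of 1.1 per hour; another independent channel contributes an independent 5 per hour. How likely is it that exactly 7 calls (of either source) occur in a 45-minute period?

0.0858

Independent Poisson processes superpose: combined rate λ = 1.1 + 5 = 6.1 per hour.
Over the interval, μ = 6.1 × 0.75 = 4.575 (a 45-minute period = 0.75 hours).
P(N = 7) = e^(−4.575) · 4.575^7/7! ≈ 0.0858.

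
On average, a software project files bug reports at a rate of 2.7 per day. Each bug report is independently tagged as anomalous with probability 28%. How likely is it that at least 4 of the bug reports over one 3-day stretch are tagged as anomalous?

Thinning: the bug reports that are tagged as anomalous themselves form a Poisson process with rate 0.28 × 2.7 = 0.756 per day.
Over the interval, μ = 0.756 × 3 = 2.268 (a 3-day stretch = 3 days).
P(N ≥ 4) = 1 − P(N ≤ 3) ≈ 0.1942.

0.1942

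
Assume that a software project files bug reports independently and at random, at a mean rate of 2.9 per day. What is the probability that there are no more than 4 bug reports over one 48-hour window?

Over the interval, μ = 2.9 × 2 = 5.8 (a 48-hour window = 2 days).
P(N ≤ 4) = Σ_{j=0}^{4} e^(−μ) μ^j/j! ≈ 0.3127.

0.3127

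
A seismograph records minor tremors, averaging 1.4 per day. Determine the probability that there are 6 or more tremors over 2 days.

Over the interval, μ = 1.4 × 2 = 2.8 (2 days).
P(N ≥ 6) = 1 − P(N ≤ 5) = 1 − Σ_{j=0}^{5} e^(−μ) μ^j/j! ≈ 0.0651.

0.0651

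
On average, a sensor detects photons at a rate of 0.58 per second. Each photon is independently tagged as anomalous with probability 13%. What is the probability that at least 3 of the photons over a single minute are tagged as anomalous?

0.8291

Thinning: the photons that are tagged as anomalous themselves form a Poisson process with rate 0.13 × 0.58 = 0.0754 per second.
Over the interval, μ = 0.0754 × 60 = 4.524 (a minute = 60 seconds).
P(N ≥ 3) = 1 − P(N ≤ 2) ≈ 0.8291.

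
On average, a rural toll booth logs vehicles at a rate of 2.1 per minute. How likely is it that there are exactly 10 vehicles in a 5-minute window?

Over the interval, μ = 2.1 × 5 = 10.5 (a 5-minute window = 5 minutes).
P(N = 10) = e^(−μ) μ^10/10! = e^(−10.5) · 10.5^10/3628800 ≈ 0.1236.

0.1236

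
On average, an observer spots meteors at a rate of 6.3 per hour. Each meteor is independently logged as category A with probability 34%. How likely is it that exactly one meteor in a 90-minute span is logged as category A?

0.1293

Thinning: the meteors that are logged as category A themselves form a Poisson process with rate 0.34 × 6.3 = 2.142 per hour.
Over the interval, μ = 2.142 × 1.5 = 3.213 (a 90-minute span = 1.5 hours).
P(N = 1) = e^(−3.213) · 3.213^1/1! ≈ 0.1293.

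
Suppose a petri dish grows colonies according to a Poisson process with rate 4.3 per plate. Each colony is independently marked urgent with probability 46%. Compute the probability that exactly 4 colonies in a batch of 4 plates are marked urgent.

0.0598

Thinning: the colonies that are marked urgent themselves form a Poisson process with rate 0.46 × 4.3 = 1.978 per plate.
Over the interval, μ = 1.978 × 4 = 7.912 (a batch of 4 plates = 4 plates).
P(N = 4) = e^(−7.912) · 7.912^4/4! ≈ 0.0598.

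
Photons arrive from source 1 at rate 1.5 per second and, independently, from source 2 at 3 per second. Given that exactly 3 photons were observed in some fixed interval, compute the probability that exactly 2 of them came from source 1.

0.2222

Given the total, each event is independently from source 1 with probability p = λ_1/(λ_1+λ_2) = 1.5/4.5 ≈ 0.3333.
So K ~ Binomial(3, 1.5/4.5): P(K = 2) = C(3,2) · (1.5/4.5)^2 · (3/4.5)^1 ≈ 0.2222.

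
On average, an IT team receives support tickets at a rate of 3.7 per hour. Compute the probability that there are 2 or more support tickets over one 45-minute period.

0.7646

Over the interval, μ = 3.7 × 0.75 = 2.775 (a 45-minute period = 0.75 hours).
P(N ≥ 2) = 1 − P(N ≤ 1) = 1 − Σ_{j=0}^{1} e^(−μ) μ^j/j! ≈ 0.7646.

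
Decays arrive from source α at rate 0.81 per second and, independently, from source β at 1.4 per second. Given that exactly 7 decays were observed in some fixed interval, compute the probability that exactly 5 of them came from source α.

Given the total, each event is independently from source α with probability p = λ_α/(λ_α+λ_β) = 0.81/2.21 ≈ 0.3665.
So K ~ Binomial(7, 0.81/2.21): P(K = 5) = C(7,5) · (0.81/2.21)^5 · (1.4/2.21)^2 ≈ 0.0557.

0.0557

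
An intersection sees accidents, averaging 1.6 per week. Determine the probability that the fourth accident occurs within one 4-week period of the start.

0.8811

Over the interval, μ = 1.6 × 4 = 6.4 (a 4-week period = 4 weeks).
The fourth arrival falls in the interval iff at least 4 events occur there: P(S_4 ≤ t) = P(N ≥ 4) = 1 − P(N ≤ 3) ≈ 0.8811.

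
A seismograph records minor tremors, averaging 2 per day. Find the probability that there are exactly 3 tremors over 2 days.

0.1954

Over the interval, μ = 2 × 2 = 4 (2 days).
P(N = 3) = e^(−μ) μ^3/3! = e^(−4) · 4^3/6 ≈ 0.1954.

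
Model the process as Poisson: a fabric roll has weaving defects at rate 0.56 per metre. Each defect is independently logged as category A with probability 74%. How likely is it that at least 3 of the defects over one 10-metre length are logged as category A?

0.7822

Thinning: the defects that are logged as category A themselves form a Poisson process with rate 0.74 × 0.56 = 0.4144 per metre.
Over the interval, μ = 0.4144 × 10 = 4.144 (a 10-metre length = 10 metres).
P(N ≥ 3) = 1 − P(N ≤ 2) ≈ 0.7822.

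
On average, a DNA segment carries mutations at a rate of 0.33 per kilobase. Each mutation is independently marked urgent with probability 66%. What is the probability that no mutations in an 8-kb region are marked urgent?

Thinning: the mutations that are marked urgent themselves form a Poisson process with rate 0.66 × 0.33 = 0.2178 per kilobase.
Over the interval, μ = 0.2178 × 8 = 1.7424 (an 8-kb region = 8 kilobases).
P(N = 0) = e^(−1.7424) · 1.7424^0/0! ≈ 0.1751.

0.1751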